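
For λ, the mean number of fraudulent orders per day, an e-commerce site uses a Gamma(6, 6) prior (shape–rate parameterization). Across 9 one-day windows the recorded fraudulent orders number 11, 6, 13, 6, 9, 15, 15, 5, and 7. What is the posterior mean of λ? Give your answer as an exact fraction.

Total count: 11 + 6 + 13 + 6 + 9 + 15 + 15 + 5 + 7 = 87.
Total exposure: 9 days.
Gamma(α, β) with Poisson data over total exposure Σt gives posterior Gamma(α+Σx, β+Σt) = Gamma(93, 15).
Posterior mean = α'/β' = 93/15 = 31/5.

31/5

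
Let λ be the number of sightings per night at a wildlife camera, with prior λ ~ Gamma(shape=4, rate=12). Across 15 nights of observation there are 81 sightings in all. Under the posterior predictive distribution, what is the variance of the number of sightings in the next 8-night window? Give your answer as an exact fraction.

23800/729

Total count 81 over total exposure 15 nights.
Posterior: α' = 4 + 81 = 85, β' = 12 + 15 = 27.
The posterior predictive for a window of length T is Negative Binomial with variance T·α'·(β'+T)/β'² = 8·85·35/729 = 23800/729.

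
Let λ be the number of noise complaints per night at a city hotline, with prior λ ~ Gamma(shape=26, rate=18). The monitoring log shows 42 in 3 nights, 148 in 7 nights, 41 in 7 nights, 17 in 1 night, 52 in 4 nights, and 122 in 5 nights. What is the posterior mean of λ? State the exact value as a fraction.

448/45

Total count: 42 + 148 + 41 + 17 + 52 + 122 = 422.
Total exposure: 3 + 7 + 7 + 1 + 4 + 5 = 27 nights.
Gamma(α, β) with Poisson data over total exposure Σt gives posterior Gamma(α+Σx, β+Σt) = Gamma(448, 45).
Posterior mean = α'/β' = 448/45.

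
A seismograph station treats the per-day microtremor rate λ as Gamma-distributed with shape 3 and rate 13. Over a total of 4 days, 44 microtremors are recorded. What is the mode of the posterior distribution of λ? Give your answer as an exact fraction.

Total count 44 over total exposure 4 days.
Gamma(α, β) with Poisson data over total exposure Σt gives posterior Gamma(α+Σx, β+Σt) = Gamma(47, 17).
Posterior mode = (α'−1)/β' = 46/17.

46/17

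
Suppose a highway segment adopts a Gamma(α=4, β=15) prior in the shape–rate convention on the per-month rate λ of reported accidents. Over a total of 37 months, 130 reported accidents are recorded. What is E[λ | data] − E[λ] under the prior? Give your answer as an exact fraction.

Total count 130 over total exposure 37 months.
By Gamma–Poisson conjugacy, the posterior is Gamma(α + Σx, β + Σt) = Gamma(4 + 130, 15 + 37) = Gamma(134, 52).
Posterior mean = 134/52 = 67/26; prior mean = 4/15 = 4/15. Difference = 67/26 − 4/15 = 901/390.

901/390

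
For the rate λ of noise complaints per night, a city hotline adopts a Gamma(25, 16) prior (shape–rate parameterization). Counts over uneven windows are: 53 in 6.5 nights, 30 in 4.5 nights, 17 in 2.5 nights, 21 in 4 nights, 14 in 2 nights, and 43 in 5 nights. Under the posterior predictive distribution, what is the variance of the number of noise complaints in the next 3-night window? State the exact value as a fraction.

Total count: 53 + 30 + 17 + 21 + 14 + 43 = 178.
Total exposure: 6.5 + 4.5 + 2.5 + 4 + 2 + 5 = 24.5 nights.
The Gamma prior is conjugate for the Poisson rate, so λ | data ~ Gamma(25+178, 16+24.5) = Gamma(203, 81/2).
The posterior predictive for a window of length T is Negative Binomial with variance T·α'·(β'+T)/β'² = 3·203·(87/2)/(6561/4) = 11774/729.

11774/729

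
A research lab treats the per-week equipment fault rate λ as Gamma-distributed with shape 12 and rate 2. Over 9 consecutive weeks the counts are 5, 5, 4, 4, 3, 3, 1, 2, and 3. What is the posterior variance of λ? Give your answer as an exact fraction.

42/121

Total count: 5 + 5 + 4 + 4 + 3 + 3 + 1 + 2 + 3 = 30.
Total exposure: 9 weeks.
By Gamma–Poisson conjugacy, the posterior is Gamma(α + Σx, β + Σt) = Gamma(12 + 30, 2 + 9) = Gamma(42, 11).
Posterior variance = α'/β'² = 42/121.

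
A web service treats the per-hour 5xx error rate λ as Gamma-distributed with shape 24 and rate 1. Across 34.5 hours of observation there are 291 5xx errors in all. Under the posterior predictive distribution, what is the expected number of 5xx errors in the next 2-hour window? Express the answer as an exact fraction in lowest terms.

Total count 291 over total exposure 34.5 hours.
By Gamma–Poisson conjugacy, the posterior is Gamma(α + Σx, β + Σt) = Gamma(24 + 291, 1 + 34.5) = Gamma(315, 71/2).
Predictive mean over a 2-hour window = T·E[λ|data] = 2·315/(71/2) = 1260/71.

1260/71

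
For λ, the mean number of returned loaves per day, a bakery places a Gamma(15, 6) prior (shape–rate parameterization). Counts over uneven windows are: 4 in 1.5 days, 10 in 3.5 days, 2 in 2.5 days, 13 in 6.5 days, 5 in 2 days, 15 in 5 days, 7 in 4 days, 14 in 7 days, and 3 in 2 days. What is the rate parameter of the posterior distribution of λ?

Total count: 4 + 10 + 2 + 13 + 5 + 15 + 7 + 14 + 3 = 73.
Total exposure: 1.5 + 3.5 + 2.5 + 6.5 + 2 + 5 + 4 + 7 + 2 = 34 days.
The Gamma prior is conjugate for the Poisson rate, so λ | data ~ Gamma(15+73, 6+34) = Gamma(88, 40).

40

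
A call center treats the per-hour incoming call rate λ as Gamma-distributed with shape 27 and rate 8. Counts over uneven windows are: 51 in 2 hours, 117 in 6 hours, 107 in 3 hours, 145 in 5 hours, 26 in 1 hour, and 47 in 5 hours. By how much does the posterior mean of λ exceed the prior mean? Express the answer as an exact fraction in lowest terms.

Total count: 51 + 117 + 107 + 145 + 26 + 47 = 493.
Total exposure: 2 + 6 + 3 + 5 + 1 + 5 = 22 hours.
By Gamma–Poisson conjugacy, the posterior is Gamma(α + Σx, β + Σt) = Gamma(27 + 493, 8 + 22) = Gamma(520, 30).
Posterior mean = 520/30 = 52/3; prior mean = 27/8 = 27/8. Difference = 52/3 − 27/8 = 335/24.

335/24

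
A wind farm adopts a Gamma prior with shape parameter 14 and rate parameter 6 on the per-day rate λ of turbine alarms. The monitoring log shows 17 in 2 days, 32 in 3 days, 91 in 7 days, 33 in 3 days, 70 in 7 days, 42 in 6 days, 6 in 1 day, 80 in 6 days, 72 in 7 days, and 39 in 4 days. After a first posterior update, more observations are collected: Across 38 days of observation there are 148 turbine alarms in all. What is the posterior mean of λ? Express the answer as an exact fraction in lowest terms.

322/45

Total count: 17 + 32 + 91 + 33 + 70 + 42 + 6 + 80 + 72 + 39 = 482.
Total exposure: 2 + 3 + 7 + 3 + 7 + 6 + 1 + 6 + 7 + 4 = 46 days.
After the first batch: Gamma(14 + 482, 6 + 46) = Gamma(496, 52).
Total count 148 over total exposure 38 days.
After the second batch: Gamma(496 + 148, 52 + 38) = Gamma(644, 90).
Posterior mean = α'/β' = 644/90 = 322/45.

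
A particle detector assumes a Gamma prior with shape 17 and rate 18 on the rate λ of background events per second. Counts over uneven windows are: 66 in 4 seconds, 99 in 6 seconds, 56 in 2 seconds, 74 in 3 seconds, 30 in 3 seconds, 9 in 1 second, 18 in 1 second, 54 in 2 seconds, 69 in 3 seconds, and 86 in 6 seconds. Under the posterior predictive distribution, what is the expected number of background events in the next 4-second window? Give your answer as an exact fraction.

2312/49

Total count: 66 + 99 + 56 + 74 + 30 + 9 + 18 + 54 + 69 + 86 = 561.
Total exposure: 4 + 6 + 2 + 3 + 3 + 1 + 1 + 2 + 3 + 6 = 31 seconds.
Gamma(α, β) with Poisson data over total exposure Σt gives posterior Gamma(α+Σx, β+Σt) = Gamma(578, 49).
Predictive mean over a 4-second window = T·E[λ|data] = 4·578/49 = 2312/49.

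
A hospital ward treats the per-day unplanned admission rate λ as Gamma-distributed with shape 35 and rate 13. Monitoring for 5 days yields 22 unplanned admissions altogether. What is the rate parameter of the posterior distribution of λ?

Total count 22 over total exposure 5 days.
The Gamma prior is conjugate for the Poisson rate, so λ | data ~ Gamma(35+22, 13+5) = Gamma(57, 18).

18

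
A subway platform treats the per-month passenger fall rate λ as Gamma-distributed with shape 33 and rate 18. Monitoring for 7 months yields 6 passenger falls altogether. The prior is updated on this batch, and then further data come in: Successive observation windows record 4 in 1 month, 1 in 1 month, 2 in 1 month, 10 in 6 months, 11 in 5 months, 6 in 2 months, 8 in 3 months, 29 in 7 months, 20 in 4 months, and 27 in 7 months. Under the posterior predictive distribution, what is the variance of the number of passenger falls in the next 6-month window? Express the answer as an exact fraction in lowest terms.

Total count 6 over total exposure 7 months.
After the first batch: Gamma(33 + 6, 18 + 7) = Gamma(39, 25).
Total count: 4 + 1 + 2 + 10 + 11 + 6 + 8 + 29 + 20 + 27 = 118.
Total exposure: 1 + 1 + 1 + 6 + 5 + 2 + 3 + 7 + 4 + 7 = 37 months.
After the second batch: Gamma(39 + 118, 25 + 37) = Gamma(157, 62).
The posterior predictive for a window of length T is Negative Binomial with variance T·α'·(β'+T)/β'² = 6·157·68/3844 = 16014/961.

16014/961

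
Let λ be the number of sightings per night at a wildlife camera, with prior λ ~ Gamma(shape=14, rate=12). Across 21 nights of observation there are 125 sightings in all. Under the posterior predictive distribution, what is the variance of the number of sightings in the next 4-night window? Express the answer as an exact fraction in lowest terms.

20572/1089

Total count 125 over total exposure 21 nights.
Conjugate update: add total count to the shape and total exposure to the rate, giving Gamma(139, 33).
The posterior predictive for a window of length T is Negative Binomial with variance T·α'·(β'+T)/β'² = 4·139·37/1089 = 20572/1089.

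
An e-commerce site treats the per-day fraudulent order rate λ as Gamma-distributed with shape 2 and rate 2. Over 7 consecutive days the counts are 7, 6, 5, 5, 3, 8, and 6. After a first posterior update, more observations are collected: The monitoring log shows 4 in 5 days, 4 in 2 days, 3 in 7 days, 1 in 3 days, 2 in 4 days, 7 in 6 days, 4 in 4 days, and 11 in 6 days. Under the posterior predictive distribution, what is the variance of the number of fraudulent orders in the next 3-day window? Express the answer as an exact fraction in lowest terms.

Total count: 7 + 6 + 5 + 5 + 3 + 8 + 6 = 40.
Total exposure: 7 days.
After the first batch: Gamma(2 + 40, 2 + 7) = Gamma(42, 9).
Total count: 4 + 4 + 3 + 1 + 2 + 7 + 4 + 11 = 36.
Total exposure: 5 + 2 + 7 + 3 + 4 + 6 + 4 + 6 = 37 days.
After the second batch: Gamma(42 + 36, 9 + 37) = Gamma(78, 46).
The posterior predictive for a window of length T is Negative Binomial with variance T·α'·(β'+T)/β'² = 3·78·49/2116 = 5733/1058.

5733/1058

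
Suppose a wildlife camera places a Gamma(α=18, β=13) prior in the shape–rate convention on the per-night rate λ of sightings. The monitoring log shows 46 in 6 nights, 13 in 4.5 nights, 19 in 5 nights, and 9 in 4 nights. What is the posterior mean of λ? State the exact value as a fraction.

Total count: 46 + 13 + 19 + 9 = 87.
Total exposure: 6 + 4.5 + 5 + 4 = 19.5 nights.
By Gamma–Poisson conjugacy, the posterior is Gamma(α + Σx, β + Σt) = Gamma(18 + 87, 13 + 19.5) = Gamma(105, 65/2).
Posterior mean = α'/β' = 105/(65/2) = 42/13.

42/13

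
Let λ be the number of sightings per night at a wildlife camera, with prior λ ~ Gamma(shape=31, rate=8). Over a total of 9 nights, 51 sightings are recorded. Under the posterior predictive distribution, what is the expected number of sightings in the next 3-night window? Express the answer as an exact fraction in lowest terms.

Total count 51 over total exposure 9 nights.
Conjugate update: add total count to the shape and total exposure to the rate, giving Gamma(82, 17).
Predictive mean over a 3-night window = T·E[λ|data] = 3·82/17 = 246/17.

246/17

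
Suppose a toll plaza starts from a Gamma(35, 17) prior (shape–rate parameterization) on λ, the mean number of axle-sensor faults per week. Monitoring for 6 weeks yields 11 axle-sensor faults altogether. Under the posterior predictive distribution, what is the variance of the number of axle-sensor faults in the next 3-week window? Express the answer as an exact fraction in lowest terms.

156/23

Total count 11 over total exposure 6 weeks.
Conjugate update: add total count to the shape and total exposure to the rate, giving Gamma(46, 23).
The posterior predictive for a window of length T is Negative Binomial with variance T·α'·(β'+T)/β'² = 3·46·26/529 = 156/23.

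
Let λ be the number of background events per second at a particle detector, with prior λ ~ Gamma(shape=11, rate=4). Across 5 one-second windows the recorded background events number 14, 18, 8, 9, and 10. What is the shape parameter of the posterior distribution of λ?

70

Total count: 14 + 18 + 8 + 9 + 10 = 59.
Total exposure: 5 seconds.
The Gamma prior is conjugate for the Poisson rate, so λ | data ~ Gamma(11+59, 4+5) = Gamma(70, 9).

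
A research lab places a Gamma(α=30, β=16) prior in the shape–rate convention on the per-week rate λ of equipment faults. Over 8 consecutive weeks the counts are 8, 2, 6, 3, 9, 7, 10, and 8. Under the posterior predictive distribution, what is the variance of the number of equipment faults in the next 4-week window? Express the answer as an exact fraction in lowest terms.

581/36

Total count: 8 + 2 + 6 + 3 + 9 + 7 + 10 + 8 = 53.
Total exposure: 8 weeks.
Conjugate update: add total count to the shape and total exposure to the rate, giving Gamma(83, 24).
The posterior predictive for a window of length T is Negative Binomial with variance T·α'·(β'+T)/β'² = 4·83·28/576 = 581/36.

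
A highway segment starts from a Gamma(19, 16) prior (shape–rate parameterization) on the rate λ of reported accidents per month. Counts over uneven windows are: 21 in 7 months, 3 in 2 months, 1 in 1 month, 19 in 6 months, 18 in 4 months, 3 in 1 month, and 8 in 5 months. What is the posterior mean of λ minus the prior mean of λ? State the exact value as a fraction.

Total count: 21 + 3 + 1 + 19 + 18 + 3 + 8 = 73.
Total exposure: 7 + 2 + 1 + 6 + 4 + 1 + 5 = 26 months.
The Gamma prior is conjugate for the Poisson rate, so λ | data ~ Gamma(19+73, 16+26) = Gamma(92, 42).
Posterior mean = 92/42 = 46/21; prior mean = 19/16 = 19/16. Difference = 46/21 − 19/16 = 337/336.

337/336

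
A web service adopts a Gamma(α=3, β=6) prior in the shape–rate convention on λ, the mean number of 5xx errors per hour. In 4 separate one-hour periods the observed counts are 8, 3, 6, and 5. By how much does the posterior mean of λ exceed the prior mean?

Total count: 8 + 3 + 6 + 5 = 22.
Total exposure: 4 hours.
Conjugate update: add total count to the shape and total exposure to the rate, giving Gamma(25, 10).
Posterior mean = 25/10 = 5/2; prior mean = 3/6 = 1/2. Difference = 5/2 − 1/2 = 2.

2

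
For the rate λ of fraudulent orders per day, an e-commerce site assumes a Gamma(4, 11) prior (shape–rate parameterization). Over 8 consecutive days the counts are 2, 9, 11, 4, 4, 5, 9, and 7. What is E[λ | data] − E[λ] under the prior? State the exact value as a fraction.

Total count: 2 + 9 + 11 + 4 + 4 + 5 + 9 + 7 = 51.
Total exposure: 8 days.
The Gamma prior is conjugate for the Poisson rate, so λ | data ~ Gamma(4+51, 11+8) = Gamma(55, 19).
Posterior mean = 55/19 = 55/19; prior mean = 4/11 = 4/11. Difference = 55/19 − 4/11 = 529/209.

529/209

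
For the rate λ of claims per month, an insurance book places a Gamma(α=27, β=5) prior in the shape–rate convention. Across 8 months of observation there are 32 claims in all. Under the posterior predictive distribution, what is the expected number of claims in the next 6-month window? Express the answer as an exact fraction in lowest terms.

354/13

Total count 32 over total exposure 8 months.
Posterior: α' = 27 + 32 = 59, β' = 5 + 8 = 13.
Predictive mean over a 6-month window = T·E[λ|data] = 6·59/13 = 354/13.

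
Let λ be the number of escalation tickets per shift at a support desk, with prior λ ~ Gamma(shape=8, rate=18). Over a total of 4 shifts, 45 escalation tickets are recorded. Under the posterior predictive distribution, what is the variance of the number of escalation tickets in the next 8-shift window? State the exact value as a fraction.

3180/121

Total count 45 over total exposure 4 shifts.
Conjugate update: add total count to the shape and total exposure to the rate, giving Gamma(53, 22).
The posterior predictive for a window of length T is Negative Binomial with variance T·α'·(β'+T)/β'² = 8·53·30/484 = 3180/121.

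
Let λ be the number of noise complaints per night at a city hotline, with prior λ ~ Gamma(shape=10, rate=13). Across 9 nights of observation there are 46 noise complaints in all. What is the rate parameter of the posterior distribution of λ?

Total count 46 over total exposure 9 nights.
Conjugate update: add total count to the shape and total exposure to the rate, giving Gamma(56, 22).

22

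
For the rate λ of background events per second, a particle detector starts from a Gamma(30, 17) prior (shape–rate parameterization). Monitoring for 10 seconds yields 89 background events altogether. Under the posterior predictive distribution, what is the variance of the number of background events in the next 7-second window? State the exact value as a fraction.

Total count 89 over total exposure 10 seconds.
By Gamma–Poisson conjugacy, the posterior is Gamma(α + Σx, β + Σt) = Gamma(30 + 89, 17 + 10) = Gamma(119, 27).
The posterior predictive for a window of length T is Negative Binomial with variance T·α'·(β'+T)/β'² = 7·119·34/729 = 28322/729.

28322/729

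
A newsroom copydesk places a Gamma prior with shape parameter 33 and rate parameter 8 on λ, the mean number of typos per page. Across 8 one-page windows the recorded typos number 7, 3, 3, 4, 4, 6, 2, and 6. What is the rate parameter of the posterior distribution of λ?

Total count: 7 + 3 + 3 + 4 + 4 + 6 + 2 + 6 = 35.
Total exposure: 8 pages.
By Gamma–Poisson conjugacy, the posterior is Gamma(α + Σx, β + Σt) = Gamma(33 + 35, 8 + 8) = Gamma(68, 16).

16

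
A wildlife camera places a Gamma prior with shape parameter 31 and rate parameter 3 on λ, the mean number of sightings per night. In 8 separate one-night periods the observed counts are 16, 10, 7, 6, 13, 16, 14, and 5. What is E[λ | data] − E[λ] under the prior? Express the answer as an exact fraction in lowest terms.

13/33

Total count: 16 + 10 + 7 + 6 + 13 + 16 + 14 + 5 = 87.
Total exposure: 8 nights.
Posterior: α' = 31 + 87 = 118, β' = 3 + 8 = 11.
Posterior mean = 118/11 = 118/11; prior mean = 31/3 = 31/3. Difference = 118/11 − 31/3 = 13/33.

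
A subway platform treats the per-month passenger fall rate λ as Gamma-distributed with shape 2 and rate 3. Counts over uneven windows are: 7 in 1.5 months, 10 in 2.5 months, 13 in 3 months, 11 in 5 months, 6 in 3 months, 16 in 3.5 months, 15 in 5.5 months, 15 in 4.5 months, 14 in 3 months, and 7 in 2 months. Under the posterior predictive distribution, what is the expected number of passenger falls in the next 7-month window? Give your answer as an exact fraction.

1624/73

Total count: 7 + 10 + 13 + 11 + 6 + 16 + 15 + 15 + 14 + 7 = 114.
Total exposure: 1.5 + 2.5 + 3 + 5 + 3 + 3.5 + 5.5 + 4.5 + 3 + 2 = 33.5 months.
Conjugate update: add total count to the shape and total exposure to the rate, giving Gamma(116, 73/2).
Predictive mean over a 7-month window = T·E[λ|data] = 7·116/(73/2) = 1624/73.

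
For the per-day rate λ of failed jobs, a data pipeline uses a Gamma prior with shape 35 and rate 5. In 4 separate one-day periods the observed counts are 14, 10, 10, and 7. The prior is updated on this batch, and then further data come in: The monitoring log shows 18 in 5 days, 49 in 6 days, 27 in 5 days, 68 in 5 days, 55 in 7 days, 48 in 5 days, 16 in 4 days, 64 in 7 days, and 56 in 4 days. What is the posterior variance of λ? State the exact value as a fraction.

53/361

Total count: 14 + 10 + 10 + 7 = 41.
Total exposure: 4 days.
After the first batch: Gamma(35 + 41, 5 + 4) = Gamma(76, 9).
Total count: 18 + 49 + 27 + 68 + 55 + 48 + 16 + 64 + 56 = 401.
Total exposure: 5 + 6 + 5 + 5 + 7 + 5 + 4 + 7 + 4 = 48 days.
After the second batch: Gamma(76 + 401, 9 + 48) = Gamma(477, 57).
Posterior variance = α'/β'² = 477/3249 = 53/361.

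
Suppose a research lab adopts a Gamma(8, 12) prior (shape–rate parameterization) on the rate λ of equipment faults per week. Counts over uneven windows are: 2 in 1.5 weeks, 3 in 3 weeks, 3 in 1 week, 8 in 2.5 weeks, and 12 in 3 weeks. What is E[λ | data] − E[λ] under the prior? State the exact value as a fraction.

Total count: 2 + 3 + 3 + 8 + 12 = 28.
Total exposure: 1.5 + 3 + 1 + 2.5 + 3 = 11 weeks.
Gamma(α, β) with Poisson data over total exposure Σt gives posterior Gamma(α+Σx, β+Σt) = Gamma(36, 23).
Posterior mean = 36/23 = 36/23; prior mean = 8/12 = 2/3. Difference = 36/23 − 2/3 = 62/69.

62/69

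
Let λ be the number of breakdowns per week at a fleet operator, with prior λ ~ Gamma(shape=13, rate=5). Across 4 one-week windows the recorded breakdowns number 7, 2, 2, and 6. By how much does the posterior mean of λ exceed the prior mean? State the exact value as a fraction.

Total count: 7 + 2 + 2 + 6 = 17.
Total exposure: 4 weeks.
Conjugate update: add total count to the shape and total exposure to the rate, giving Gamma(30, 9).
Posterior mean = 30/9 = 10/3; prior mean = 13/5 = 13/5. Difference = 10/3 − 13/5 = 11/15.

11/15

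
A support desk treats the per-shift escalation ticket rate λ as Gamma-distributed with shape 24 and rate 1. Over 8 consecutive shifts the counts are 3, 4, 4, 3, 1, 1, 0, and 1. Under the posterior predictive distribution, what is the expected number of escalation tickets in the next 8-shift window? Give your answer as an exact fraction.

Total count: 3 + 4 + 4 + 3 + 1 + 1 + 0 + 1 = 17.
Total exposure: 8 shifts.
Conjugate update: add total count to the shape and total exposure to the rate, giving Gamma(41, 9).
Predictive mean over an 8-shift window = T·E[λ|data] = 8·41/9 = 328/9.

328/9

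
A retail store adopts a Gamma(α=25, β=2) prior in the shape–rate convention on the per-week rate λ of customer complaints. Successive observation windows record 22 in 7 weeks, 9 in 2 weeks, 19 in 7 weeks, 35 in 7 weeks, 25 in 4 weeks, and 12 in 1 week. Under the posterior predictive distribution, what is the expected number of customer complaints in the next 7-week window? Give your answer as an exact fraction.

343/10

Total count: 22 + 9 + 19 + 35 + 25 + 12 = 122.
Total exposure: 7 + 2 + 7 + 7 + 4 + 1 = 28 weeks.
The Gamma prior is conjugate for the Poisson rate, so λ | data ~ Gamma(25+122, 2+28) = Gamma(147, 30).
Predictive mean over a 7-week window = T·E[λ|data] = 7·147/30 = 343/10.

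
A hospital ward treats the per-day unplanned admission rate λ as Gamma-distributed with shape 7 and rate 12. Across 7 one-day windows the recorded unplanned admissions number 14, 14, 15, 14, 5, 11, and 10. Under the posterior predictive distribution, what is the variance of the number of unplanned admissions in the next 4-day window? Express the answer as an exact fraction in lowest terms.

Total count: 14 + 14 + 15 + 14 + 5 + 11 + 10 = 83.
Total exposure: 7 days.
By Gamma–Poisson conjugacy, the posterior is Gamma(α + Σx, β + Σt) = Gamma(7 + 83, 12 + 7) = Gamma(90, 19).
The posterior predictive for a window of length T is Negative Binomial with variance T·α'·(β'+T)/β'² = 4·90·23/361 = 8280/361.

8280/361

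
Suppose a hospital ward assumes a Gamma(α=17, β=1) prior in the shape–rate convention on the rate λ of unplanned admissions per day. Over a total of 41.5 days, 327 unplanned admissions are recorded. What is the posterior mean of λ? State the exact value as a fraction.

688/85

Total count 327 over total exposure 41.5 days.
The Gamma prior is conjugate for the Poisson rate, so λ | data ~ Gamma(17+327, 1+41.5) = Gamma(344, 85/2).
Posterior mean = α'/β' = 344/(85/2) = 688/85.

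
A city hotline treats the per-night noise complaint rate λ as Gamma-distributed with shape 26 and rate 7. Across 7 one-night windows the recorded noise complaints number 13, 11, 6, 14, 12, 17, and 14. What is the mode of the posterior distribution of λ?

8

Total count: 13 + 11 + 6 + 14 + 12 + 17 + 14 = 87.
Total exposure: 7 nights.
By Gamma–Poisson conjugacy, the posterior is Gamma(α + Σx, β + Σt) = Gamma(26 + 87, 7 + 7) = Gamma(113, 14).
Posterior mode = (α'−1)/β' = 112/14 = 8.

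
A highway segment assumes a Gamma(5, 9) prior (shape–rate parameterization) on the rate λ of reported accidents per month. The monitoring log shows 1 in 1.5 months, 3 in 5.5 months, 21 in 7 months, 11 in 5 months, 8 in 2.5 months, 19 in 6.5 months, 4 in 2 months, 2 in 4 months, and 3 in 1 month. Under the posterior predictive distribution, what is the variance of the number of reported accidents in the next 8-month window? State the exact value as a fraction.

Total count: 1 + 3 + 21 + 11 + 8 + 19 + 4 + 2 + 3 = 72.
Total exposure: 1.5 + 5.5 + 7 + 5 + 2.5 + 6.5 + 2 + 4 + 1 = 35 months.
By Gamma–Poisson conjugacy, the posterior is Gamma(α + Σx, β + Σt) = Gamma(5 + 72, 9 + 35) = Gamma(77, 44).
The posterior predictive for a window of length T is Negative Binomial with variance T·α'·(β'+T)/β'² = 8·77·52/1936 = 182/11.

182/11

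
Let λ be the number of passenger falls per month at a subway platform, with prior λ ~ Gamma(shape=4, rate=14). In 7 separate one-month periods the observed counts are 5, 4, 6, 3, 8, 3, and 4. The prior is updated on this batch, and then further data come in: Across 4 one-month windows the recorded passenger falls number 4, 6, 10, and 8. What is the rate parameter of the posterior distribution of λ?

Total count: 5 + 4 + 6 + 3 + 8 + 3 + 4 = 33.
Total exposure: 7 months.
After the first batch: Gamma(4 + 33, 14 + 7) = Gamma(37, 21).
Total count: 4 + 6 + 10 + 8 = 28.
Total exposure: 4 months.
After the second batch: Gamma(37 + 28, 21 + 4) = Gamma(65, 25).

25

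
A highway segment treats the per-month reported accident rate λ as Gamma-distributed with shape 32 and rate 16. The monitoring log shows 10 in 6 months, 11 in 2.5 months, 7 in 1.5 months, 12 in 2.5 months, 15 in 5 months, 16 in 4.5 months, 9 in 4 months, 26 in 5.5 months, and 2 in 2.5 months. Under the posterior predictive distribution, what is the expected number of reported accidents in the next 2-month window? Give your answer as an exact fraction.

28/5

Total count: 10 + 11 + 7 + 12 + 15 + 16 + 9 + 26 + 2 = 108.
Total exposure: 6 + 2.5 + 1.5 + 2.5 + 5 + 4.5 + 4 + 5.5 + 2.5 = 34 months.
Posterior: α' = 32 + 108 = 140, β' = 16 + 34 = 50.
Predictive mean over a 2-month window = T·E[λ|data] = 2·140/50 = 28/5.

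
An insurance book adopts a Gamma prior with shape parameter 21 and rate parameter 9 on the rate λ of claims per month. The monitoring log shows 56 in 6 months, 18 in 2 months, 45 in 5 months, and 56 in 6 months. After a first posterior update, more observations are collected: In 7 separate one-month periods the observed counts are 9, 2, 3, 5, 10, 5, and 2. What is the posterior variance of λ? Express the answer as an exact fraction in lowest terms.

Total count: 56 + 18 + 45 + 56 = 175.
Total exposure: 6 + 2 + 5 + 6 = 19 months.
After the first batch: Gamma(21 + 175, 9 + 19) = Gamma(196, 28).
Total count: 9 + 2 + 3 + 5 + 10 + 5 + 2 = 36.
Total exposure: 7 months.
After the second batch: Gamma(196 + 36, 28 + 7) = Gamma(232, 35).
Posterior variance = α'/β'² = 232/1225.

232/1225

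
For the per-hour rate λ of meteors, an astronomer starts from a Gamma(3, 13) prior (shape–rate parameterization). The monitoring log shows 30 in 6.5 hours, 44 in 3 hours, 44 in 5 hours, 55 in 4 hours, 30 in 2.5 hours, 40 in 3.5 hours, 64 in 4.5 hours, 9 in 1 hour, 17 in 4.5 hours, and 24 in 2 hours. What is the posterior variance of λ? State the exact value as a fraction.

Total count: 30 + 44 + 44 + 55 + 30 + 40 + 64 + 9 + 17 + 24 = 357.
Total exposure: 6.5 + 3 + 5 + 4 + 2.5 + 3.5 + 4.5 + 1 + 4.5 + 2 = 36.5 hours.
By Gamma–Poisson conjugacy, the posterior is Gamma(α + Σx, β + Σt) = Gamma(3 + 357, 13 + 36.5) = Gamma(360, 99/2).
Posterior variance = α'/β'² = 360/(9801/4) = 160/1089.

160/1089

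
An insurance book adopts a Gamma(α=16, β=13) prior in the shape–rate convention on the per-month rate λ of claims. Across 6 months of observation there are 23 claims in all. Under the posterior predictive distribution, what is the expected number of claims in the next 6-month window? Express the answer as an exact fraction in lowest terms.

234/19

Total count 23 over total exposure 6 months.
Gamma(α, β) with Poisson data over total exposure Σt gives posterior Gamma(α+Σx, β+Σt) = Gamma(39, 19).
Predictive mean over a 6-month window = T·E[λ|data] = 6·39/19 = 234/19.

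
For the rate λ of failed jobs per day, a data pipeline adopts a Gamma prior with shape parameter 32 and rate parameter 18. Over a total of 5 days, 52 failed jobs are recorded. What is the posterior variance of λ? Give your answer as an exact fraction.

84/529

Total count 52 over total exposure 5 days.
Posterior: α' = 32 + 52 = 84, β' = 18 + 5 = 23.
Posterior variance = α'/β'² = 84/529.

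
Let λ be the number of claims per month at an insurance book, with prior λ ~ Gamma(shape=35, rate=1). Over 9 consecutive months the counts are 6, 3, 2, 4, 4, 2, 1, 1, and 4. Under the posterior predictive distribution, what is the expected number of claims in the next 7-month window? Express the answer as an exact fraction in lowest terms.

217/5

Total count: 6 + 3 + 2 + 4 + 4 + 2 + 1 + 1 + 4 = 27.
Total exposure: 9 months.
Gamma(α, β) with Poisson data over total exposure Σt gives posterior Gamma(α+Σx, β+Σt) = Gamma(62, 10).
Predictive mean over a 7-month window = T·E[λ|data] = 7·62/10 = 217/5.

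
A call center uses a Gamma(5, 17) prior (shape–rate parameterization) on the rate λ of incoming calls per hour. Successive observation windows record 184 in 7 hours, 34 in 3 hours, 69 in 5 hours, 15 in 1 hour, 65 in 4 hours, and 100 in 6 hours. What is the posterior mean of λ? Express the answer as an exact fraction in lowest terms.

Total count: 184 + 34 + 69 + 15 + 65 + 100 = 467.
Total exposure: 7 + 3 + 5 + 1 + 4 + 6 = 26 hours.
The Gamma prior is conjugate for the Poisson rate, so λ | data ~ Gamma(5+467, 17+26) = Gamma(472, 43).
Posterior mean = α'/β' = 472/43.

472/43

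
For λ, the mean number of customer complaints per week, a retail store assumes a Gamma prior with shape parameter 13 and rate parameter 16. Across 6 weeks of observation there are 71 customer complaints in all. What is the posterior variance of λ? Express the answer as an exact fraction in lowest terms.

21/121

Total count 71 over total exposure 6 weeks.
Conjugate update: add total count to the shape and total exposure to the rate, giving Gamma(84, 22).
Posterior variance = α'/β'² = 84/484 = 21/121.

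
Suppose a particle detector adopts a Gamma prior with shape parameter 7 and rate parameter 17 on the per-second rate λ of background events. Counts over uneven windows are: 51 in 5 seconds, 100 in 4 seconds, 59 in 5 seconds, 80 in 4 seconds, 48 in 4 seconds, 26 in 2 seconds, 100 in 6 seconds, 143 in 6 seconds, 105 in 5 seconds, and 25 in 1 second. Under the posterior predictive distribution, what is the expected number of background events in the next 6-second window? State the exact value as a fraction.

Total count: 51 + 100 + 59 + 80 + 48 + 26 + 100 + 143 + 105 + 25 = 737.
Total exposure: 5 + 4 + 5 + 4 + 4 + 2 + 6 + 6 + 5 + 1 = 42 seconds.
Gamma(α, β) with Poisson data over total exposure Σt gives posterior Gamma(α+Σx, β+Σt) = Gamma(744, 59).
Predictive mean over a 6-second window = T·E[λ|data] = 6·744/59 = 4464/59.

4464/59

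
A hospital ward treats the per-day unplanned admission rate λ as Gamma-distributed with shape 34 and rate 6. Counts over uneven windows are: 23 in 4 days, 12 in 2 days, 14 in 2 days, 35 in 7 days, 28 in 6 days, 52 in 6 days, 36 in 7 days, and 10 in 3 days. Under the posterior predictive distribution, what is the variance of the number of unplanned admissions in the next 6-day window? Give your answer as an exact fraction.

71736/1849

Total count: 23 + 12 + 14 + 35 + 28 + 52 + 36 + 10 = 210.
Total exposure: 4 + 2 + 2 + 7 + 6 + 6 + 7 + 3 = 37 days.
By Gamma–Poisson conjugacy, the posterior is Gamma(α + Σx, β + Σt) = Gamma(34 + 210, 6 + 37) = Gamma(244, 43).
The posterior predictive for a window of length T is Negative Binomial with variance T·α'·(β'+T)/β'² = 6·244·49/1849 = 71736/1849.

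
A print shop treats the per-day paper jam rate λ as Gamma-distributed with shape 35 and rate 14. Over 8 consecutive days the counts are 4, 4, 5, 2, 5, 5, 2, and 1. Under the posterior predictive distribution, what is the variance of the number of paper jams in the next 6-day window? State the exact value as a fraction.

2646/121

Total count: 4 + 4 + 5 + 2 + 5 + 5 + 2 + 1 = 28.
Total exposure: 8 days.
Gamma(α, β) with Poisson data over total exposure Σt gives posterior Gamma(α+Σx, β+Σt) = Gamma(63, 22).
The posterior predictive for a window of length T is Negative Binomial with variance T·α'·(β'+T)/β'² = 6·63·28/484 = 2646/121.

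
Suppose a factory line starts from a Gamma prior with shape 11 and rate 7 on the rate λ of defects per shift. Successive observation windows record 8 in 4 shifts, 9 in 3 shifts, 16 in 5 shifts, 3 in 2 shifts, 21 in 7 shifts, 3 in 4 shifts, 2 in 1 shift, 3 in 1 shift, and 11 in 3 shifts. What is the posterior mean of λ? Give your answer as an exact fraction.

Total count: 8 + 9 + 16 + 3 + 21 + 3 + 2 + 3 + 11 = 76.
Total exposure: 4 + 3 + 5 + 2 + 7 + 4 + 1 + 1 + 3 = 30 shifts.
The Gamma prior is conjugate for the Poisson rate, so λ | data ~ Gamma(11+76, 7+30) = Gamma(87, 37).
Posterior mean = α'/β' = 87/37.

87/37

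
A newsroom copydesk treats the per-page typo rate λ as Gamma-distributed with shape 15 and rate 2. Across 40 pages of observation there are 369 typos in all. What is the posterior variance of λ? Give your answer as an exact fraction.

Total count 369 over total exposure 40 pages.
Conjugate update: add total count to the shape and total exposure to the rate, giving Gamma(384, 42).
Posterior variance = α'/β'² = 384/1764 = 32/147.

32/147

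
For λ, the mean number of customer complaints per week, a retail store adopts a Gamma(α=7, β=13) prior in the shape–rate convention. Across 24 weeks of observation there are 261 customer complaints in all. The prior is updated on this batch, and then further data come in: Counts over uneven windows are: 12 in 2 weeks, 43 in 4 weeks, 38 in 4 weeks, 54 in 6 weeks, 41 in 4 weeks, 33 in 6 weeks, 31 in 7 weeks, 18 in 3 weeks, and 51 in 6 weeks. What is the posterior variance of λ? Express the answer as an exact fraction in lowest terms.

Total count 261 over total exposure 24 weeks.
After the first batch: Gamma(7 + 261, 13 + 24) = Gamma(268, 37).
Total count: 12 + 43 + 38 + 54 + 41 + 33 + 31 + 18 + 51 = 321.
Total exposure: 2 + 4 + 4 + 6 + 4 + 6 + 7 + 3 + 6 = 42 weeks.
After the second batch: Gamma(268 + 321, 37 + 42) = Gamma(589, 79).
Posterior variance = α'/β'² = 589/6241.

589/6241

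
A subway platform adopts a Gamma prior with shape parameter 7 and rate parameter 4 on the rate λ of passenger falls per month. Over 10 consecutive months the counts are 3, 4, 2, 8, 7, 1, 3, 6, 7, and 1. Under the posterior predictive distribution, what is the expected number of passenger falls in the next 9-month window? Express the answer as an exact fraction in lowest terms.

63/2

Total count: 3 + 4 + 2 + 8 + 7 + 1 + 3 + 6 + 7 + 1 = 42.
Total exposure: 10 months.
Conjugate update: add total count to the shape and total exposure to the rate, giving Gamma(49, 14).
Predictive mean over a 9-month window = T·E[λ|data] = 9·49/14 = 63/2.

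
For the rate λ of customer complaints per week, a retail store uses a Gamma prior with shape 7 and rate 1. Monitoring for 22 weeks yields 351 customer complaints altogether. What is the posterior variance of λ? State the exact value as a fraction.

Total count 351 over total exposure 22 weeks.
Conjugate update: add total count to the shape and total exposure to the rate, giving Gamma(358, 23).
Posterior variance = α'/β'² = 358/529.

358/529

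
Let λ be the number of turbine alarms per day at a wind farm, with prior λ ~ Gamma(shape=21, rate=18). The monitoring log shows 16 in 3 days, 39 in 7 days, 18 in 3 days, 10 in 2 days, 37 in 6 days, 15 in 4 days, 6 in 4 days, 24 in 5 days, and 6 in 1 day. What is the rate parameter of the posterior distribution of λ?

53

Total count: 16 + 39 + 18 + 10 + 37 + 15 + 6 + 24 + 6 = 171.
Total exposure: 3 + 7 + 3 + 2 + 6 + 4 + 4 + 5 + 1 = 35 days.
Conjugate update: add total count to the shape and total exposure to the rate, giving Gamma(192, 53).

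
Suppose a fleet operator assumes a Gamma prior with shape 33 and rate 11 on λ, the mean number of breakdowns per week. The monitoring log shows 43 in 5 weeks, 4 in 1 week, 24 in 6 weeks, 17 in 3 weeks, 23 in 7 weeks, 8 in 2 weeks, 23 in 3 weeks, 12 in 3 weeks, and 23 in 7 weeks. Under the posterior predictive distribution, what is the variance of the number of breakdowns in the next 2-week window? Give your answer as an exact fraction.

Total count: 43 + 4 + 24 + 17 + 23 + 8 + 23 + 12 + 23 = 177.
Total exposure: 5 + 1 + 6 + 3 + 7 + 2 + 3 + 3 + 7 = 37 weeks.
Gamma(α, β) with Poisson data over total exposure Σt gives posterior Gamma(α+Σx, β+Σt) = Gamma(210, 48).
The posterior predictive for a window of length T is Negative Binomial with variance T·α'·(β'+T)/β'² = 2·210·50/2304 = 875/96.

875/96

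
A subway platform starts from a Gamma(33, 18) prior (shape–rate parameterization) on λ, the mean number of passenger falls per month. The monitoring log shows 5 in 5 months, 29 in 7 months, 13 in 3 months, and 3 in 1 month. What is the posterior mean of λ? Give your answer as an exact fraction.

83/34

Total count: 5 + 29 + 13 + 3 = 50.
Total exposure: 5 + 7 + 3 + 1 = 16 months.
By Gamma–Poisson conjugacy, the posterior is Gamma(α + Σx, β + Σt) = Gamma(33 + 50, 18 + 16) = Gamma(83, 34).
Posterior mean = α'/β' = 83/34.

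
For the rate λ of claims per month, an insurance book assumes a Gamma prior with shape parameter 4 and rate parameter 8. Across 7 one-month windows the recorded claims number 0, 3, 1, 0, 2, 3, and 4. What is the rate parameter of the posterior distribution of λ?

15

Total count: 0 + 3 + 1 + 0 + 2 + 3 + 4 = 13.
Total exposure: 7 months.
Conjugate update: add total count to the shape and total exposure to the rate, giving Gamma(17, 15).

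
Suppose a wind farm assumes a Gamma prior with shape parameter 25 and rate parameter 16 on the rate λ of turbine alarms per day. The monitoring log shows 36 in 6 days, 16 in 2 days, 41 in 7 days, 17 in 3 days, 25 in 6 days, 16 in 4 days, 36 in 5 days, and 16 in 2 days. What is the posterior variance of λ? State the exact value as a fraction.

76/867

Total count: 36 + 16 + 41 + 17 + 25 + 16 + 36 + 16 = 203.
Total exposure: 6 + 2 + 7 + 3 + 6 + 4 + 5 + 2 = 35 days.
Posterior: α' = 25 + 203 = 228, β' = 16 + 35 = 51.
Posterior variance = α'/β'² = 228/2601 = 76/867.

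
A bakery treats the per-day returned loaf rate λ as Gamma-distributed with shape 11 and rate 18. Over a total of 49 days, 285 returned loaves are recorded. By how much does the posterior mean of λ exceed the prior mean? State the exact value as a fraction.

Total count 285 over total exposure 49 days.
Conjugate update: add total count to the shape and total exposure to the rate, giving Gamma(296, 67).
Posterior mean = 296/67 = 296/67; prior mean = 11/18 = 11/18. Difference = 296/67 − 11/18 = 4591/1206.

4591/1206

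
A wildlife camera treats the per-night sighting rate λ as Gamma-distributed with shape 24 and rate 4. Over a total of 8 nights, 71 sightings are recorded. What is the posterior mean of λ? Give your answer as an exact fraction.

Total count 71 over total exposure 8 nights.
Gamma(α, β) with Poisson data over total exposure Σt gives posterior Gamma(α+Σx, β+Σt) = Gamma(95, 12).
Posterior mean = α'/β' = 95/12.

95/12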